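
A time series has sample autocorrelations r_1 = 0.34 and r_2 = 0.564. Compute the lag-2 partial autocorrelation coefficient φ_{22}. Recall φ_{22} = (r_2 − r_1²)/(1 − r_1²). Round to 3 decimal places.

φ_{22} = (r_2 − r_1²) / (1 − r_1²)
r_1² = (0.34)² = 0.1156
Numerator = 0.564 − 0.1156 = 0.4484; denominator = 1 − 0.1156 = 0.8844
φ_{22} = 0.4484 / 0.8844 = 0.507

0.507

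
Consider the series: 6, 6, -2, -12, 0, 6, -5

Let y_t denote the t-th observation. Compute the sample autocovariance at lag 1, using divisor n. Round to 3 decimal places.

2.528

Mean ȳ = (6 + 6 − 2 − 12 + 0 + 6 − 5)/7 = -0.1429
Deviations: 6.1429, 6.1429, -1.8571, -11.8571, 0.1429, 6.1429, -4.8571
Σ_{t=1}^{6}(y_t−ȳ)(y_{t+1}−ȳ) = 17.6939
γ_1 = 17.6939 / 7 = 2.528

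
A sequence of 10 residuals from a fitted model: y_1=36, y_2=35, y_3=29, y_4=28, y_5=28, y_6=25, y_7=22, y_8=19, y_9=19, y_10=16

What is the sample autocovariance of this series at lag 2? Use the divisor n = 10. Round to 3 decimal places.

Mean ȳ = (36 + 35 + 29 + 28 + 28 + 25 + 22 + 19 + 19 + 16)/10 = 25.7000
Σ_{t=1}^{8}(y_t−ȳ)(y_{t+2}−ȳ) = 147.3200
γ_2 = 147.3200 / 10 = 14.732

14.732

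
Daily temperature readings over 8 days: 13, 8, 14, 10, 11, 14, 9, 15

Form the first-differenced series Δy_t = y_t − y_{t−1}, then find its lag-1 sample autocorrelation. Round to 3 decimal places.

-0.681

First differences Δy: -5, 6, -4, 1, 3, -5, 6
Mean of differences = 0.2857
Numerator Σ(Δy_t−Δȳ)(Δy_{t+1}−Δȳ) = -100.3673
Denominator Σ(Δy_t−Δȳ)² = 147.4286
r_1(Δy) = -100.3673 / 147.4286 = -0.681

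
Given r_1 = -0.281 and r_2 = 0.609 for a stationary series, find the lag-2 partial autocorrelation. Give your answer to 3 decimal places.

0.575

φ_{22} = (r_2 − r_1²) / (1 − r_1²)
r_1² = (-0.281)² = 0.078961
Numerator = 0.609 − 0.0790 = 0.5300; denominator = 1 − 0.0790 = 0.9210
φ_{22} = 0.5300 / 0.9210 = 0.575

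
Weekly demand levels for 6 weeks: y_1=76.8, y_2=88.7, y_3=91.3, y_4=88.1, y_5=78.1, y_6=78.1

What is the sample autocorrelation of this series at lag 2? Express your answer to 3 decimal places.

Mean ȳ = (76.8 + 88.7 + 91.3 + 88.1 + 78.1 + 78.1)/6 = 83.5167
Deviations from mean: -6.7167, 5.1833, 7.7833, 4.5833, -5.4167, -5.4167
Numerator Σ_{t=1}^{4}(y_t−ȳ)(y_{t+2}−ȳ) = -95.5072
Denominator Σ(y_t−ȳ)² = 212.2483
r_2 = -95.5072 / 212.2483 = -0.450

-0.450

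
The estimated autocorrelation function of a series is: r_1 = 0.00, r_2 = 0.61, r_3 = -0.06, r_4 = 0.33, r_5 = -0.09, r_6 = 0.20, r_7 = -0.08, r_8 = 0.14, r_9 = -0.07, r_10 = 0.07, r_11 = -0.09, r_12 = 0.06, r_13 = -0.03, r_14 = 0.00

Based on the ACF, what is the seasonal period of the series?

The largest autocorrelation is r_2 = 0.61, with weaker echoes at lags 4 (0.33) and 6 (0.20); the remaining lags stay at or below 0.14.
The dominant spike at lag 2 indicates a seasonal period of 2.

2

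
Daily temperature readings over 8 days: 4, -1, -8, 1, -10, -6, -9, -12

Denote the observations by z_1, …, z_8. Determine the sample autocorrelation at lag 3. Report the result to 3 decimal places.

Mean z̄ = (4 − 1 − 8 + 1 − 10 − 6 − 9 − 12)/8 = -5.1250
Σ(z_t−z̄)(z_{t+3}−z̄) = (55.8906) + (-20.1094) + (2.5156) + (-23.7344) + (33.5156) = 48.0781
Denominator Σ(z_t−z̄)² = 232.8750
r_3 = 48.0781 / 232.8750 = 0.206

0.206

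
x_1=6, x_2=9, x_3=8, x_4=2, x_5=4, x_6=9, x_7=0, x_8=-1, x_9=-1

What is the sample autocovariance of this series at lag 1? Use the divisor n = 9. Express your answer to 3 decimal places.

5.222

Mean x̄ = (6 + 9 + 8 + 2 + 4 + 9 + 0 − 1 − 1)/9 = 4.0000
Σ_{t=1}^{8}(x_t−x̄)(x_{t+1}−x̄) = 47.0000
γ_1 = 47.0000 / 9 = 5.222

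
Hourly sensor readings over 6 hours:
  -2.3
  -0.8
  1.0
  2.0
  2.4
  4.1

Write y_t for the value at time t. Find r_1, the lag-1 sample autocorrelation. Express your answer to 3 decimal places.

Mean ȳ = (-2.3 − 0.8 + 1.0 + 2.0 + 2.4 + 4.1)/6 = 1.0667
Deviations from mean: -3.3667, -1.8667, -0.0667, 0.9333, 1.3333, 3.0333
Σ(y_t−ȳ)(y_{t+1}−ȳ) = (6.2844) + (0.1244) + (-0.0622) + (1.2444) + (4.0444) = 11.6356
Denominator Σ(y_t−ȳ)² = 26.6733
r_1 = 11.6356 / 26.6733 = 0.436

0.436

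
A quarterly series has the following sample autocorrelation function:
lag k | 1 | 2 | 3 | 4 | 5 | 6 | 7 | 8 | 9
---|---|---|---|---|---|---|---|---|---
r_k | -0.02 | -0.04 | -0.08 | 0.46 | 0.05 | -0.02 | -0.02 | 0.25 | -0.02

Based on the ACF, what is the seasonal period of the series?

4

The largest autocorrelation is r_4 = 0.46, with a weaker echo at lag 8 (0.25); the remaining lags stay at or below 0.05.
The dominant spike at lag 4 indicates a seasonal period of 4.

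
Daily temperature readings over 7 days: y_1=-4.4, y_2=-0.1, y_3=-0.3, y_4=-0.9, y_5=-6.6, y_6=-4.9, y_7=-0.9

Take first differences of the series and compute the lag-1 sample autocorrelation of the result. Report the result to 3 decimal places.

First differences Δy: 4.3, -0.2, -0.6, -5.7, 1.7, 4.0
Mean of differences = 0.5833
Numerator Σ(Δy_t−Δȳ)(Δy_{t+1}−Δȳ) = 2.2497
Denominator Σ(Δy_t−Δȳ)² = 68.2283
r_1(Δy) = 2.2497 / 68.2283 = 0.033

0.033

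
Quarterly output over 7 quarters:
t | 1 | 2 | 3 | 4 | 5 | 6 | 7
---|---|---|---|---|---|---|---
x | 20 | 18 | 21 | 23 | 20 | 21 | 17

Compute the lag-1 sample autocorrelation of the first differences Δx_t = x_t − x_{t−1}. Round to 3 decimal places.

-0.283

First differences Δx: -2, 3, 2, -3, 1, -4
Mean of differences = -0.5000
Numerator Σ(Δx_t−Δx̄)(Δx_{t+1}−Δx̄) = -11.7500
Denominator Σ(Δx_t−Δx̄)² = 41.5000
r_1(Δx) = -11.7500 / 41.5000 = -0.283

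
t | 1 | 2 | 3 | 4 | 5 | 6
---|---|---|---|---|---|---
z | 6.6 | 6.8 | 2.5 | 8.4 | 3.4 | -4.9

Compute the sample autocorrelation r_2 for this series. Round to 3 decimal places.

Mean z̄ = (6.6 + 6.8 + 2.5 + 8.4 + 3.4 − 4.9)/6 = 3.8000
Numerator Σ_{t=1}^{4}(z_t−z̄)(z_{t+2}−z̄) = -29.3400
Denominator Σ(z_t−z̄)² = 115.5400
r_2 = -29.3400 / 115.5400 = -0.254

-0.254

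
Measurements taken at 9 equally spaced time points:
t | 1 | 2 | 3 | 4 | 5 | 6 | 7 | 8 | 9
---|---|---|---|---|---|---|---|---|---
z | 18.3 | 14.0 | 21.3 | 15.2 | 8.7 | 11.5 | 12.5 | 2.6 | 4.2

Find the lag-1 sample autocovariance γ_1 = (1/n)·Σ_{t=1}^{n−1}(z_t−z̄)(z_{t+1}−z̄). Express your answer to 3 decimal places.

13.373

Mean z̄ = (18.3 + 14.0 + 21.3 + 15.2 + 8.7 + 11.5 + 12.5 + 2.6 + 4.2)/9 = 12.0333
Σ_{t=1}^{8}(z_t−z̄)(z_{t+1}−z̄) = 120.3589
γ_1 = 120.3589 / 9 = 13.373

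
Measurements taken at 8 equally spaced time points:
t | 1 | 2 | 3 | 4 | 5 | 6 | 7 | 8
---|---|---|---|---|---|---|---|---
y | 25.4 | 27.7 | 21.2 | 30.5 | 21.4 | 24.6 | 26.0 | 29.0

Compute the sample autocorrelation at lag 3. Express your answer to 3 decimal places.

-0.229

Mean ȳ = (25.4 + 27.7 + 21.2 + 30.5 + 21.4 + 24.6 + 26.0 + 29.0)/8 = 25.7250
Deviations from mean: -0.3250, 1.9750, -4.5250, 4.7750, -4.3250, -1.1250, 0.2750, 3.2750
Numerator Σ_{t=1}^{5}(y_t−ȳ)(y_{t+3}−ȳ) = -17.8544
Denominator Σ(y_t−ȳ)² = 78.0550
r_3 = -17.8544 / 78.0550 = -0.229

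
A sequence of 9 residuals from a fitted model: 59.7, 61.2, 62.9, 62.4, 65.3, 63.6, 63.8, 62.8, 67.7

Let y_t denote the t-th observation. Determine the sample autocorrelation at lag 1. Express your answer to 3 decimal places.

Mean ȳ = (59.7 + 61.2 + 62.9 + 62.4 + 65.3 + 63.6 + 63.8 + 62.8 + 67.7)/9 = 63.2667
Numerator Σ_{t=1}^{8}(y_t−ȳ)(y_{t+1}−ȳ) = 5.2222
Denominator Σ(y_t−ȳ)² = 42.2800
r_1 = 5.2222 / 42.2800 = 0.124

0.124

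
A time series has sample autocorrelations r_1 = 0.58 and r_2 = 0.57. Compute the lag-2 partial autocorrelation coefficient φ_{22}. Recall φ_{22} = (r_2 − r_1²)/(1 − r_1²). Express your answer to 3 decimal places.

φ_{22} = (r_2 − r_1²) / (1 − r_1²)
r_1² = (0.58)² = 0.3364
Numerator = 0.57 − 0.3364 = 0.2336; denominator = 1 − 0.3364 = 0.6636
φ_{22} = 0.2336 / 0.6636 = 0.352

0.352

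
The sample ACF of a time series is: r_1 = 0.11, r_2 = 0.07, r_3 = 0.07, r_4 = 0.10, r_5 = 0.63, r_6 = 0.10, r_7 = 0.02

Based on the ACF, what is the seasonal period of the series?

The largest autocorrelation is r_5 = 0.63; the remaining lags stay at or below 0.11.
The dominant spike at lag 5 indicates a seasonal period of 5.

5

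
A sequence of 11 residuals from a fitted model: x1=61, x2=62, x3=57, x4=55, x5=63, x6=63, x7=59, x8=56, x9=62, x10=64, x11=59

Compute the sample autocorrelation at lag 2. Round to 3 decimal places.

Mean x̄ = (61 + 62 + 57 + 55 + 63 + 63 + 59 + 56 + 62 + 64 + 59)/11 = 60.0909
Numerator Σ_{t=1}^{9}(x_t−x̄)(x_{t+2}−x̄) = -71.5620
Denominator Σ(x_t−x̄)² = 94.9091
r_2 = -71.5620 / 94.9091 = -0.754

-0.754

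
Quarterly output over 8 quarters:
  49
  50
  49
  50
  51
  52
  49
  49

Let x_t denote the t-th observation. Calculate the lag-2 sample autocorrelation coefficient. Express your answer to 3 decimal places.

Mean x̄ = (49 + 50 + 49 + 50 + 51 + 52 + 49 + 49)/8 = 49.8750
Numerator Σ_{t=1}^{6}(x_t−x̄)(x_{t+2}−x̄) = -2.7813
Denominator Σ(x_t−x̄)² = 8.8750
r_2 = -2.7813 / 8.8750 = -0.313

-0.313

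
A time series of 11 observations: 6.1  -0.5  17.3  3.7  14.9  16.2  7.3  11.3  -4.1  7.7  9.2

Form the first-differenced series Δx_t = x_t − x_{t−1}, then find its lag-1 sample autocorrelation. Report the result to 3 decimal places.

First differences Δx: -6.6, 17.8, -13.6, 11.2, 1.3, -8.9, 4.0, -15.4, 11.8, 1.5
Mean of differences = 0.3100
Numerator Σ(Δx_t−Δx̄)(Δx_{t+1}−Δx̄) = -772.7481
Denominator Σ(Δx_t−Δx̄)² = 1145.3890
r_1(Δx) = -772.7481 / 1145.3890 = -0.675

-0.675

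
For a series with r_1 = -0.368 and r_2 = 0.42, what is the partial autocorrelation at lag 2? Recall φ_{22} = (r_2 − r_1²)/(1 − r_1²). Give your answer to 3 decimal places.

0.329

φ_{22} = (r_2 − r_1²) / (1 − r_1²)
r_1² = (-0.368)² = 0.135424
Numerator = 0.42 − 0.1354 = 0.2846; denominator = 1 − 0.1354 = 0.8646
φ_{22} = 0.2846 / 0.8646 = 0.329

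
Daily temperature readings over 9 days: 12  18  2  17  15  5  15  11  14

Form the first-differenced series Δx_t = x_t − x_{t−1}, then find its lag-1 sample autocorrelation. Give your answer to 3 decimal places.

-0.666

First differences Δx: 6, -16, 15, -2, -10, 10, -4, 3
Mean of differences = 0.2500
Numerator Σ(Δx_t−Δx̄)(Δx_{t+1}−Δx̄) = -496.3125
Denominator Σ(Δx_t−Δx̄)² = 745.5000
r_1(Δx) = -496.3125 / 745.5000 = -0.666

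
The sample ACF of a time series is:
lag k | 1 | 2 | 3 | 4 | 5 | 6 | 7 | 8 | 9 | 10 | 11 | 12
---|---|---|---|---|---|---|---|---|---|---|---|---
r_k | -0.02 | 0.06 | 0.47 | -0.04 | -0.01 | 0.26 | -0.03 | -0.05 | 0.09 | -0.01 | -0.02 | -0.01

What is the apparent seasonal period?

The largest autocorrelation is r_3 = 0.47, with a weaker echo at lag 6 (0.26); the remaining lags stay at or below 0.09.
The dominant spike at lag 3 indicates a seasonal period of 3.

3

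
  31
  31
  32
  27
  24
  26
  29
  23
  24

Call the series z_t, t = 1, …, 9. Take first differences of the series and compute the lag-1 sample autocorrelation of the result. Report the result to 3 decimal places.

First differences Δz: 0, 1, -5, -3, 2, 3, -6, 1
Mean of differences = -0.8750
Numerator Σ(Δz_t−Δz̄)(Δz_{t+1}−Δz̄) = -21.7656
Denominator Σ(Δz_t−Δz̄)² = 78.8750
r_1(Δz) = -21.7656 / 78.8750 = -0.276

-0.276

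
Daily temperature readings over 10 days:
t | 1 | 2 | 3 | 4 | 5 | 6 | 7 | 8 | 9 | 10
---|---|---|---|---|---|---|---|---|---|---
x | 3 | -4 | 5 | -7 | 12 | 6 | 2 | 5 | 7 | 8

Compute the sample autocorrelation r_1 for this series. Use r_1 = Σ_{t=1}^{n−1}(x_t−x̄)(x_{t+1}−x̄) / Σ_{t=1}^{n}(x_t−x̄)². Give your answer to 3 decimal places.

-0.267

Mean x̄ = (3 − 4 + 5 − 7 + 12 + 6 + 2 + 5 + 7 + 8)/10 = 3.7000
Numerator Σ_{t=1}^{9}(x_t−x̄)(x_{t+1}−x̄) = -75.8900
Denominator Σ(x_t−x̄)² = 284.1000
r_1 = -75.8900 / 284.1000 = -0.267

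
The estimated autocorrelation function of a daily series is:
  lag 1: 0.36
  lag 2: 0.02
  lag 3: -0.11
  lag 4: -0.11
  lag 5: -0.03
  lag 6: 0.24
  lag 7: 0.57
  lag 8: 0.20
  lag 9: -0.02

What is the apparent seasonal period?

The largest autocorrelation is r_7 = 0.57; the remaining lags stay at or below 0.36. The elevated value at lag 1 (0.36), dropping to 0.02 at lag 2, reflects decaying short-term dependence rather than seasonality.
The dominant spike at lag 7 indicates a seasonal period of 7.

7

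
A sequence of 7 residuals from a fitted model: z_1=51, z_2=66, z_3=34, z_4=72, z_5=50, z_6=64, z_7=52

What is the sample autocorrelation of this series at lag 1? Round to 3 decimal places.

-0.812

Mean z̄ = (51 + 66 + 34 + 72 + 50 + 64 + 52)/7 = 55.5714
Deviations from mean: -4.5714, 10.4286, -21.5714, 16.4286, -5.5714, 8.4286, -3.5714
Numerator Σ_{t=1}^{6}(z_t−z̄)(z_{t+1}−z̄) = -795.6122
Denominator Σ(z_t−z̄)² = 979.7143
r_1 = -795.6122 / 979.7143 = -0.812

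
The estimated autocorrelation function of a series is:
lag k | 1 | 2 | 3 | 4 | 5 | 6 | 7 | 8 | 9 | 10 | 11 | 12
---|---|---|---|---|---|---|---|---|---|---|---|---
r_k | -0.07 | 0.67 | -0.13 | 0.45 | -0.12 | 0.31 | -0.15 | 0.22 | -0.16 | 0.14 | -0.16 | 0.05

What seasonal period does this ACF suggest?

The largest autocorrelation is r_2 = 0.67, with weaker echoes at lags 4 (0.45), 6 (0.31) and 8 (0.22); the remaining lags stay at or below 0.14.
The dominant spike at lag 2 indicates a seasonal period of 2.

2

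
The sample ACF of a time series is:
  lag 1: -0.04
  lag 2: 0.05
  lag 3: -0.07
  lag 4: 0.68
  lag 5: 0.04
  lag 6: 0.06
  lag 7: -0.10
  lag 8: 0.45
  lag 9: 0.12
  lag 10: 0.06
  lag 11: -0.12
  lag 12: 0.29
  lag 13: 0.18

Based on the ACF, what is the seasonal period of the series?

The largest autocorrelation is r_4 = 0.68, with weaker echoes at lags 8 (0.45) and 12 (0.29); the remaining lags stay at or below 0.18.
The dominant spike at lag 4 indicates a seasonal period of 4.

4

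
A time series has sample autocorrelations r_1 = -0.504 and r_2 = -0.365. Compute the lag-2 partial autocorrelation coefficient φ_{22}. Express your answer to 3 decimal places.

φ_{22} = (r_2 − r_1²) / (1 − r_1²)
r_1² = (-0.504)² = 0.254016
Numerator = -0.365 − 0.2540 = -0.6190; denominator = 1 − 0.2540 = 0.7460
φ_{22} = -0.6190 / 0.7460 = -0.830

-0.830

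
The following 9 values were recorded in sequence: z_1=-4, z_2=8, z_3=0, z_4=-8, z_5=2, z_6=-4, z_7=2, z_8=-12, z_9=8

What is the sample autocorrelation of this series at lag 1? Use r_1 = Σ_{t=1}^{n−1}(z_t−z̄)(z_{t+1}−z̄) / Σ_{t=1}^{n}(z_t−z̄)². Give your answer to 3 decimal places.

Mean z̄ = (-4 + 8 + 0 − 8 + 2 − 4 + 2 − 12 + 8)/9 = -0.8889
Numerator Σ_{t=1}^{8}(z_t−z̄)(z_{t+1}−z̄) = -195.4568
Denominator Σ(z_t−z̄)² = 368.8889
r_1 = -195.4568 / 368.8889 = -0.530

-0.530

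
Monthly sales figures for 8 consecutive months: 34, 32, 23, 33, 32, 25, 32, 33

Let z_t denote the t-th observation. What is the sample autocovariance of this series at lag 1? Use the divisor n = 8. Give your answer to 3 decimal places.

-4.219

Mean z̄ = (34 + 32 + 23 + 33 + 32 + 25 + 32 + 33)/8 = 30.5000
Deviations: 3.5000, 1.5000, -7.5000, 2.5000, 1.5000, -5.5000, 1.5000, 2.5000
Σ_{t=1}^{7}(z_t−z̄)(z_{t+1}−z̄) = -33.7500
γ_1 = -33.7500 / 8 = -4.219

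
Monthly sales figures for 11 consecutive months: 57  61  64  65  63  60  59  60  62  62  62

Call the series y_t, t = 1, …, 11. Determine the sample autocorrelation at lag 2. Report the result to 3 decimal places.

Mean ȳ = (57 + 61 + 64 + 65 + 63 + 60 + 59 + 60 + 62 + 62 + 62)/11 = 61.3636
Numerator Σ_{t=1}^{9}(y_t−ȳ)(y_{t+2}−ȳ) = -17.4463
Denominator Σ(y_t−ȳ)² = 52.5455
r_2 = -17.4463 / 52.5455 = -0.332

-0.332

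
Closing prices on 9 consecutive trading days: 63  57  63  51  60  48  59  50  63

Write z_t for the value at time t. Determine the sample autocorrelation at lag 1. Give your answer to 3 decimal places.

-0.536

Mean z̄ = (63 + 57 + 63 + 51 + 60 + 48 + 59 + 50 + 63)/9 = 57.1111
Numerator Σ_{t=1}^{8}(z_t−z̄)(z_{t+1}−z̄) = -153.7901
Denominator Σ(z_t−z̄)² = 286.8889
r_1 = -153.7901 / 286.8889 = -0.536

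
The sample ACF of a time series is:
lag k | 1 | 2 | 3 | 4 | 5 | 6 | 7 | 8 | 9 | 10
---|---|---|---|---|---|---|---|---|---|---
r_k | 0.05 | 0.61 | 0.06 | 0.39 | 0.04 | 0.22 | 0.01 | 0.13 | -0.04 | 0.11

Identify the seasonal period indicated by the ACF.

The largest autocorrelation is r_2 = 0.61, with weaker echoes at lags 4 (0.39) and 6 (0.22); the remaining lags stay at or below 0.13.
The dominant spike at lag 2 indicates a seasonal period of 2.

2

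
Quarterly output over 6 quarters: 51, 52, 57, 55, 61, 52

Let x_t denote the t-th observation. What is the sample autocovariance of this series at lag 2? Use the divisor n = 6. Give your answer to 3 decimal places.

0.741

Mean x̄ = (51 + 52 + 57 + 55 + 61 + 52)/6 = 54.6667
Σ_{t=1}^{4}(x_t−x̄)(x_{t+2}−x̄) = 4.4444
γ_2 = 4.4444 / 6 = 0.741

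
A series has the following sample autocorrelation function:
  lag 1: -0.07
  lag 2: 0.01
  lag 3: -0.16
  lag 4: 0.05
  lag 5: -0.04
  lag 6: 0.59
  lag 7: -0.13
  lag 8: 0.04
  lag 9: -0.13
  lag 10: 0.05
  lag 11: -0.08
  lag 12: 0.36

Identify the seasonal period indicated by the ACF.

The largest autocorrelation is r_6 = 0.59, with a weaker echo at lag 12 (0.36); the remaining lags stay at or below 0.05.
The dominant spike at lag 6 indicates a seasonal period of 6.

6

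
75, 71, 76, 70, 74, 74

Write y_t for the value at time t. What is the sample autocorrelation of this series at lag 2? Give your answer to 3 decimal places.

0.431

Mean ȳ = (75 + 71 + 76 + 70 + 74 + 74)/6 = 73.3333
Deviations from mean: 1.6667, -2.3333, 2.6667, -3.3333, 0.6667, 0.6667
Numerator Σ_{t=1}^{4}(y_t−ȳ)(y_{t+2}−ȳ) = 11.7778
Denominator Σ(y_t−ȳ)² = 27.3333
r_2 = 11.7778 / 27.3333 = 0.431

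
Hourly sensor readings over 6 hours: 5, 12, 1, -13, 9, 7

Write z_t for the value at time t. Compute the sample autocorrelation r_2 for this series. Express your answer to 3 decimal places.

-0.545

Mean z̄ = (5 + 12 + 1 − 13 + 9 + 7)/6 = 3.5000
Deviations from mean: 1.5000, 8.5000, -2.5000, -16.5000, 5.5000, 3.5000
Numerator Σ_{t=1}^{4}(z_t−z̄)(z_{t+2}−z̄) = -215.5000
Denominator Σ(z_t−z̄)² = 395.5000
r_2 = -215.5000 / 395.5000 = -0.545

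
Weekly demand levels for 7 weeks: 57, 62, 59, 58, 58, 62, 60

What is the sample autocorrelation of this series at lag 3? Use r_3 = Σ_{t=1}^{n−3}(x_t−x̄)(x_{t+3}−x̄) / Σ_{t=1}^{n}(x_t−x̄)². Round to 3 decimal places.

Mean x̄ = (57 + 62 + 59 + 58 + 58 + 62 + 60)/7 = 59.4286
Deviations from mean: -2.4286, 2.5714, -0.4286, -1.4286, -1.4286, 2.5714, 0.5714
Numerator Σ_{t=1}^{4}(x_t−x̄)(x_{t+3}−x̄) = -2.1224
Denominator Σ(x_t−x̄)² = 23.7143
r_3 = -2.1224 / 23.7143 = -0.090

-0.090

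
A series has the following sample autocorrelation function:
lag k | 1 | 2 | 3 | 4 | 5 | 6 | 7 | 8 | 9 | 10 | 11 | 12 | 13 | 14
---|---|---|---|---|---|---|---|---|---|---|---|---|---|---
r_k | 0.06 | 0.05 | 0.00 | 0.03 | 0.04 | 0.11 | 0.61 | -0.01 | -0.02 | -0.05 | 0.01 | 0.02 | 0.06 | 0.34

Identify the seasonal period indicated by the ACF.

The largest autocorrelation is r_7 = 0.61, with a weaker echo at lag 14 (0.34); the remaining lags stay at or below 0.11.
The dominant spike at lag 7 indicates a seasonal period of 7.

7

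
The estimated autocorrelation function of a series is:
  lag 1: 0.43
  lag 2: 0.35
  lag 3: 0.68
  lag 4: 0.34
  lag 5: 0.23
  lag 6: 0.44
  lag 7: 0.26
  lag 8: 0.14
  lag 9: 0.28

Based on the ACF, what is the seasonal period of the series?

3

The largest autocorrelation is r_3 = 0.68, with a weaker echo at lag 6 (0.44); the remaining lags stay at or below 0.43. The elevated value at lag 1 (0.43), dropping to 0.35 at lag 2, reflects decaying short-term dependence rather than seasonality.
The dominant spike at lag 3 indicates a seasonal period of 3.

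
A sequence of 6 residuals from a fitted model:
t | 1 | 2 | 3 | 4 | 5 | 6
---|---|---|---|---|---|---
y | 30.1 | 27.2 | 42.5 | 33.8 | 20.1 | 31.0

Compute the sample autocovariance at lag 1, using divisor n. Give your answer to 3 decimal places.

-6.456

Mean ȳ = (30.1 + 27.2 + 42.5 + 33.8 + 20.1 + 31.0)/6 = 30.7833
Σ_{t=1}^{5}(y_t−ȳ)(y_{t+1}−ȳ) = -38.7336
γ_1 = -38.7336 / 6 = -6.456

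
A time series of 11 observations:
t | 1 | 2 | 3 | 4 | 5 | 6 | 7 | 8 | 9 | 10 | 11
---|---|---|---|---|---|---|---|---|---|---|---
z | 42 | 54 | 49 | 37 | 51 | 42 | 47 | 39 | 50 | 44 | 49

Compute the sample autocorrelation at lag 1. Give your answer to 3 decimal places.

-0.529

Mean z̄ = (42 + 54 + 49 + 37 + 51 + 42 + 47 + 39 + 50 + 44 + 49)/11 = 45.8182
Numerator Σ_{t=1}^{10}(z_t−z̄)(z_{t+1}−z̄) = -153.2149
Denominator Σ(z_t−z̄)² = 289.6364
r_1 = -153.2149 / 289.6364 = -0.529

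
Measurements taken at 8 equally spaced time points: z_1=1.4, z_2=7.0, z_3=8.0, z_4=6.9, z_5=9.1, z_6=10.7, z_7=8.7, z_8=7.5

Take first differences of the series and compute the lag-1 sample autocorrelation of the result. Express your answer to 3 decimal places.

0.062

First differences Δz: 5.6, 1.0, -1.1, 2.2, 1.6, -2.0, -1.2
Mean of differences = 0.8714
Numerator Σ(Δz_t−Δz̄)(Δz_{t+1}−Δz̄) = 2.5592
Denominator Σ(Δz_t−Δz̄)² = 41.0943
r_1(Δz) = 2.5592 / 41.0943 = 0.062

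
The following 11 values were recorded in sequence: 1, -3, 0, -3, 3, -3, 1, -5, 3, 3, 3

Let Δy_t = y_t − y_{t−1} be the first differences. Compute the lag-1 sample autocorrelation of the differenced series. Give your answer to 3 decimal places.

First differences Δy: -4, 3, -3, 6, -6, 4, -6, 8, 0, 0
Mean of differences = 0.2000
Numerator Σ(Δy_t−Δȳ)(Δy_{t+1}−Δȳ) = -172.2400
Denominator Σ(Δy_t−Δȳ)² = 221.6000
r_1(Δy) = -172.2400 / 221.6000 = -0.777

-0.777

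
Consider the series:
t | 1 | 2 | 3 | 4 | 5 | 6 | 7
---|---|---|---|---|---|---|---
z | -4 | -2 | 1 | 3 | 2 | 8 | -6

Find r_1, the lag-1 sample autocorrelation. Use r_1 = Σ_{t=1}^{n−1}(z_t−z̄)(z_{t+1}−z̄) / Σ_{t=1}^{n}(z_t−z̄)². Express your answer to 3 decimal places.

Mean z̄ = (-4 − 2 + 1 + 3 + 2 + 8 − 6)/7 = 0.2857
Deviations from mean: -4.2857, -2.2857, 0.7143, 2.7143, 1.7143, 7.7143, -6.2857
Numerator Σ_{t=1}^{6}(z_t−z̄)(z_{t+1}−z̄) = -20.5102
Denominator Σ(z_t−z̄)² = 133.4286
r_1 = -20.5102 / 133.4286 = -0.154

-0.154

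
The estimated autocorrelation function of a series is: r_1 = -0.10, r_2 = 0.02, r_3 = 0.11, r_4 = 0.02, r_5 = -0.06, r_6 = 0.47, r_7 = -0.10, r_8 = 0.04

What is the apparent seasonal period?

The largest autocorrelation is r_6 = 0.47; the remaining lags stay at or below 0.11.
The dominant spike at lag 6 indicates a seasonal period of 6.

6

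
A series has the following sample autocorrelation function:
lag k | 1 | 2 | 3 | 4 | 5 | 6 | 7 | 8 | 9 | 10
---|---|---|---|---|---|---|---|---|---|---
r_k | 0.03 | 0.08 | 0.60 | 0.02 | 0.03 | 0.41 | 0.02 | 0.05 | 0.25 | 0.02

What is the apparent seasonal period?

3

The largest autocorrelation is r_3 = 0.60, with weaker echoes at lags 6 (0.41) and 9 (0.25); the remaining lags stay at or below 0.08.
The dominant spike at lag 3 indicates a seasonal period of 3.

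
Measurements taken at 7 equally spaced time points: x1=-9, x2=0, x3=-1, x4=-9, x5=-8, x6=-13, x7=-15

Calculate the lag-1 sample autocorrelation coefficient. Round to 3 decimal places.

Mean x̄ = (-9 + 0 − 1 − 9 − 8 − 13 − 15)/7 = -7.8571
Numerator Σ_{t=1}^{6}(x_t−x̄)(x_{t+1}−x̄) = 74.6939
Denominator Σ(x_t−x̄)² = 188.8571
r_1 = 74.6939 / 188.8571 = 0.396

0.396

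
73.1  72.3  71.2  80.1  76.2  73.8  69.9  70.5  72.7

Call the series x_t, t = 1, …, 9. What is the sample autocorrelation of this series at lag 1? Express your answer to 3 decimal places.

0.233

Mean x̄ = (73.1 + 72.3 + 71.2 + 80.1 + 76.2 + 73.8 + 69.9 + 70.5 + 72.7)/9 = 73.3111
Numerator Σ_{t=1}^{8}(x_t−x̄)(x_{t+1}−x̄) = 18.6799
Denominator Σ(x_t−x̄)² = 80.1089
r_1 = 18.6799 / 80.1089 = 0.233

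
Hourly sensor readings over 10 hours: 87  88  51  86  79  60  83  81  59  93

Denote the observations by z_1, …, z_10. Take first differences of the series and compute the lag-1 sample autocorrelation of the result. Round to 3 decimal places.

-0.505

First differences Δz: 1, -37, 35, -7, -19, 23, -2, -22, 34
Mean of differences = 0.6667
Numerator Σ(Δz_t−Δz̄)(Δz_{t+1}−Δz̄) = -2612.1111
Denominator Σ(Δz_t−Δz̄)² = 5174.0000
r_1(Δz) = -2612.1111 / 5174.0000 = -0.505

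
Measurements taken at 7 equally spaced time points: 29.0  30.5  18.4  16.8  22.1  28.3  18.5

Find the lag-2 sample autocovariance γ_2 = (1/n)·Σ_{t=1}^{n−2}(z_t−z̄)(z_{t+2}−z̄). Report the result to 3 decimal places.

Mean z̄ = (29.0 + 30.5 + 18.4 + 16.8 + 22.1 + 28.3 + 18.5)/7 = 23.3714
Deviations: 5.6286, 7.1286, -4.9714, -6.5714, -1.2714, 4.9286, -4.8714
Σ_{t=1}^{5}(z_t−z̄)(z_{t+2}−z̄) = -94.7002
γ_2 = -94.7002 / 7 = -13.529

-13.529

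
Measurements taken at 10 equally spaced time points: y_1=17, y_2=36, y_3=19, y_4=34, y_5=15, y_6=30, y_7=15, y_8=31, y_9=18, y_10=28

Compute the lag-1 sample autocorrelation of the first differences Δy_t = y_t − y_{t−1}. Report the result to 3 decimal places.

-0.878

First differences Δy: 19, -17, 15, -19, 15, -15, 16, -13, 10
Mean of differences = 1.2222
Numerator Σ(Δy_t−Δȳ)(Δy_{t+1}−Δȳ) = -1930.4938
Denominator Σ(Δy_t−Δȳ)² = 2197.5556
r_1(Δy) = -1930.4938 / 2197.5556 = -0.878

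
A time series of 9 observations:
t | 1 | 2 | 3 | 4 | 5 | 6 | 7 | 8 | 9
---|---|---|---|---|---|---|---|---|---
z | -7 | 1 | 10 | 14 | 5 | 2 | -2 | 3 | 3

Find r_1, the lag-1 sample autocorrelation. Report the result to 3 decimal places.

Mean z̄ = (-7 + 1 + 10 + 14 + 5 + 2 − 2 + 3 + 3)/9 = 3.2222
Numerator Σ_{t=1}^{8}(z_t−z̄)(z_{t+1}−z̄) = 105.2840
Denominator Σ(z_t−z̄)² = 303.5556
r_1 = 105.2840 / 303.5556 = 0.347

0.347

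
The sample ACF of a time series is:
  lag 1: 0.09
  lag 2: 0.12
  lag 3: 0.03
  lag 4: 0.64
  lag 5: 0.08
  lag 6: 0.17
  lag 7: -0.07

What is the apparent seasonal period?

The largest autocorrelation is r_4 = 0.64; the remaining lags stay at or below 0.17.
The dominant spike at lag 4 indicates a seasonal period of 4.

4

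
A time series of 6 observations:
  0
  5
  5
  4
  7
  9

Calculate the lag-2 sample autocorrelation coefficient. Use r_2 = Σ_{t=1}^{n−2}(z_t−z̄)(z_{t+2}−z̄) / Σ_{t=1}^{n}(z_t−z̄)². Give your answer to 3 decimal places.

Mean z̄ = (0 + 5 + 5 + 4 + 7 + 9)/6 = 5.0000
Deviations from mean: -5.0000, 0.0000, 0.0000, -1.0000, 2.0000, 4.0000
Numerator Σ_{t=1}^{4}(z_t−z̄)(z_{t+2}−z̄) = -4.0000
Denominator Σ(z_t−z̄)² = 46.0000
r_2 = -4.0000 / 46.0000 = -0.087

-0.087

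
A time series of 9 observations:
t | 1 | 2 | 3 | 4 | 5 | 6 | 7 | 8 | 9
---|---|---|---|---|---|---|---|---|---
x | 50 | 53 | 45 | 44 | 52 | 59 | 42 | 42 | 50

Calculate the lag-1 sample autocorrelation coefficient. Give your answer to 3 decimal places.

-0.030

Mean x̄ = (50 + 53 + 45 + 44 + 52 + 59 + 42 + 42 + 50)/9 = 48.5556
Numerator Σ_{t=1}^{8}(x_t−x̄)(x_{t+1}−x̄) = -7.8642
Denominator Σ(x_t−x̄)² = 264.2222
r_1 = -7.8642 / 264.2222 = -0.030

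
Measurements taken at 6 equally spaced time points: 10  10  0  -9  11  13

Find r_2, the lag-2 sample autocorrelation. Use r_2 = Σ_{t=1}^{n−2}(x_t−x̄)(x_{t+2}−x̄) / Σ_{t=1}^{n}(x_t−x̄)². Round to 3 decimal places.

-0.607

Mean x̄ = (10 + 10 + 0 − 9 + 11 + 13)/6 = 5.8333
Numerator Σ_{t=1}^{4}(x_t−x̄)(x_{t+2}−x̄) = -222.5556
Denominator Σ(x_t−x̄)² = 366.8333
r_2 = -222.5556 / 366.8333 = -0.607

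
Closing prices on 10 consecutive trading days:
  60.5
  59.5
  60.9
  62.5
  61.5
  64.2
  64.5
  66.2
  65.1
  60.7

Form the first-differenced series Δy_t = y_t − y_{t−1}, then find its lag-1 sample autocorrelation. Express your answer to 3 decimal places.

First differences Δy: -1.0, 1.4, 1.6, -1.0, 2.7, 0.3, 1.7, -1.1, -4.4
Mean of differences = 0.0222
Numerator Σ(Δy_t−Δȳ)(Δy_{t+1}−Δȳ) = 0.7051
Denominator Σ(Δy_t−Δȳ)² = 37.3556
r_1(Δy) = 0.7051 / 37.3556 = 0.019

0.019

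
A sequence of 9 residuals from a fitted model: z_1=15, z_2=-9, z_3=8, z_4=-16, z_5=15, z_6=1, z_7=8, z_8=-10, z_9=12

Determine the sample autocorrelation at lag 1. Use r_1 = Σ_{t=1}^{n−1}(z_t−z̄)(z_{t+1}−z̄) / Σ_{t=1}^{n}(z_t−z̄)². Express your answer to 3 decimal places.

Mean z̄ = (15 − 9 + 8 − 16 + 15 + 1 + 8 − 10 + 12)/9 = 2.6667
Numerator Σ_{t=1}^{8}(z_t−z̄)(z_{t+1}−z̄) = -751.1111
Denominator Σ(z_t−z̄)² = 1096.0000
r_1 = -751.1111 / 1096.0000 = -0.685

-0.685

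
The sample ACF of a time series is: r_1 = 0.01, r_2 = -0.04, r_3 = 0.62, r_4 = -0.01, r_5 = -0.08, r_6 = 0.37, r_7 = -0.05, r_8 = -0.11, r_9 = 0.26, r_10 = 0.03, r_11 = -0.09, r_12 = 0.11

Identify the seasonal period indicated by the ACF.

3

The largest autocorrelation is r_3 = 0.62, with weaker echoes at lags 6 (0.37) and 9 (0.26); the remaining lags stay at or below 0.11.
The dominant spike at lag 3 indicates a seasonal period of 3.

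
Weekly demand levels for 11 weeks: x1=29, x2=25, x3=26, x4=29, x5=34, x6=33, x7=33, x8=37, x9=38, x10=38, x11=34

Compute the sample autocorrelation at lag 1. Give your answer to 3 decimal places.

Mean x̄ = (29 + 25 + 26 + 29 + 34 + 33 + 33 + 37 + 38 + 38 + 34)/11 = 32.3636
Numerator Σ_{t=1}^{10}(x_t−x̄)(x_{t+1}−x̄) = 159.0496
Denominator Σ(x_t−x̄)² = 208.5455
r_1 = 159.0496 / 208.5455 = 0.763

0.763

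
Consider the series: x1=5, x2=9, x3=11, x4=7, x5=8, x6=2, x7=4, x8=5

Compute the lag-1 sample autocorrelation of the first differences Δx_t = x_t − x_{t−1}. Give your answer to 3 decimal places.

-0.256

First differences Δx: 4, 2, -4, 1, -6, 2, 1
Mean of differences = 0.0000
Numerator Σ(Δx_t−Δx̄)(Δx_{t+1}−Δx̄) = -20.0000
Denominator Σ(Δx_t−Δx̄)² = 78.0000
r_1(Δx) = -20.0000 / 78.0000 = -0.256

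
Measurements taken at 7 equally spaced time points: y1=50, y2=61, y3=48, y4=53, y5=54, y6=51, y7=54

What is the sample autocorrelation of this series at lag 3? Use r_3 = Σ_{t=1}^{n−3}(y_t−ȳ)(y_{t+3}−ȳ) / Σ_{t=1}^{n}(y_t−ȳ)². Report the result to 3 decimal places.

Mean ȳ = (50 + 61 + 48 + 53 + 54 + 51 + 54)/7 = 53.0000
Deviations from mean: -3.0000, 8.0000, -5.0000, 0.0000, 1.0000, -2.0000, 1.0000
Numerator Σ_{t=1}^{4}(y_t−ȳ)(y_{t+3}−ȳ) = 18.0000
Denominator Σ(y_t−ȳ)² = 104.0000
r_3 = 18.0000 / 104.0000 = 0.173

0.173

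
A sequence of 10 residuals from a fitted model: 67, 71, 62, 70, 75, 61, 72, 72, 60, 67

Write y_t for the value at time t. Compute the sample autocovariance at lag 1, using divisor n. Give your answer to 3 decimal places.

Mean ȳ = (67 + 71 + 62 + 70 + 75 + 61 + 72 + 72 + 60 + 67)/10 = 67.7000
Σ_{t=1}^{9}(y_t−ȳ)(y_{t+1}−ȳ) = -104.3900
γ_1 = -104.3900 / 10 = -10.439

-10.439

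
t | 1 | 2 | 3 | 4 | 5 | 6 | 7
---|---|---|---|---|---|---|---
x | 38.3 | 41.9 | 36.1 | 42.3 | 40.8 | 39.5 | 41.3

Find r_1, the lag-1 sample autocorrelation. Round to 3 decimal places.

-0.637

Mean x̄ = (38.3 + 41.9 + 36.1 + 42.3 + 40.8 + 39.5 + 41.3)/7 = 40.0286
Deviations from mean: -1.7286, 1.8714, -3.9286, 2.2714, 0.7714, -0.5286, 1.2714
Numerator Σ_{t=1}^{6}(x_t−x̄)(x_{t+1}−x̄) = -18.8380
Denominator Σ(x_t−x̄)² = 29.5743
r_1 = -18.8380 / 29.5743 = -0.637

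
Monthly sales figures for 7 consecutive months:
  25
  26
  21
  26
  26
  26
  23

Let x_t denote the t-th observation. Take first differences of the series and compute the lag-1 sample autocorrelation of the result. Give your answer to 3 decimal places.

First differences Δx: 1, -5, 5, 0, 0, -3
Mean of differences = -0.3333
Numerator Σ(Δx_t−Δx̄)(Δx_{t+1}−Δx̄) = -30.1111
Denominator Σ(Δx_t−Δx̄)² = 59.3333
r_1(Δx) = -30.1111 / 59.3333 = -0.507

-0.507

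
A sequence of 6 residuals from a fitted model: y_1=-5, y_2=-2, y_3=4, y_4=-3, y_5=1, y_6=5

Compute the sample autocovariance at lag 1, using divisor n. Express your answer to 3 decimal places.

Mean ȳ = (-5 − 2 + 4 − 3 + 1 + 5)/6 = 0.0000
Deviations: -5.0000, -2.0000, 4.0000, -3.0000, 1.0000, 5.0000
Σ_{t=1}^{5}(y_t−ȳ)(y_{t+1}−ȳ) = -8.0000
γ_1 = -8.0000 / 6 = -1.333

-1.333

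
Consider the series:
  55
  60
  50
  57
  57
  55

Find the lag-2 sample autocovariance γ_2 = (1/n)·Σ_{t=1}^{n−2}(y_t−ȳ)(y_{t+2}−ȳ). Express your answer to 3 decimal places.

0.185

Mean ȳ = (55 + 60 + 50 + 57 + 57 + 55)/6 = 55.6667
Σ_{t=1}^{4}(y_t−ȳ)(y_{t+2}−ȳ) = 1.1111
γ_2 = 1.1111 / 6 = 0.185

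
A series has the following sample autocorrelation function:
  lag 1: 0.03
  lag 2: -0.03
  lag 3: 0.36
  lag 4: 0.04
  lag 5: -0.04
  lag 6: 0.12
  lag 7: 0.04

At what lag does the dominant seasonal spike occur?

3

The largest autocorrelation is r_3 = 0.36; the remaining lags stay at or below 0.12.
The dominant spike at lag 3 indicates a seasonal period of 3.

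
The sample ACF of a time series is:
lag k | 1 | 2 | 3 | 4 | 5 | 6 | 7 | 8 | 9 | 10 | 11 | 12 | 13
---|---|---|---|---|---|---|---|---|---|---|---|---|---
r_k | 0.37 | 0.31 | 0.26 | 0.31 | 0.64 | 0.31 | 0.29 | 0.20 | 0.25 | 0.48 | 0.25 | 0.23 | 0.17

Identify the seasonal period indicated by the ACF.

5

The largest autocorrelation is r_5 = 0.64, with a weaker echo at lag 10 (0.48); the remaining lags stay at or below 0.37. The elevated value at lag 1 (0.37), dropping to 0.31 at lag 2, reflects decaying short-term dependence rather than seasonality.
The dominant spike at lag 5 indicates a seasonal period of 5.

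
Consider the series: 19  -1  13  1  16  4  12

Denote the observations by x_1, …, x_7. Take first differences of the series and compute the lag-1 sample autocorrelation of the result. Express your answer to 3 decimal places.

First differences Δx: -20, 14, -12, 15, -12, 8
Mean of differences = -1.1667
Numerator Σ(Δx_t−Δx̄)(Δx_{t+1}−Δx̄) = -899.5278
Denominator Σ(Δx_t−Δx̄)² = 1164.8333
r_1(Δx) = -899.5278 / 1164.8333 = -0.772

-0.772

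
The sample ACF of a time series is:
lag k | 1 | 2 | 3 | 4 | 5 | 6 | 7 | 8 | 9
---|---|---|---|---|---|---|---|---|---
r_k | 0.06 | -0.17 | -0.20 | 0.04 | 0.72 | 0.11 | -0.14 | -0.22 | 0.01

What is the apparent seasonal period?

The largest autocorrelation is r_5 = 0.72; the remaining lags stay at or below 0.11.
The dominant spike at lag 5 indicates a seasonal period of 5.

5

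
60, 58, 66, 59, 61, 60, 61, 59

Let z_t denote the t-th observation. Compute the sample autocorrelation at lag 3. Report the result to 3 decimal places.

Mean z̄ = (60 + 58 + 66 + 59 + 61 + 60 + 61 + 59)/8 = 60.5000
Deviations from mean: -0.5000, -2.5000, 5.5000, -1.5000, 0.5000, -0.5000, 0.5000, -1.5000
Σ(z_t−z̄)(z_{t+3}−z̄) = (0.7500) + (-1.2500) + (-2.7500) + (-0.7500) + (-0.7500) = -4.7500
Denominator Σ(z_t−z̄)² = 42.0000
r_3 = -4.7500 / 42.0000 = -0.113

-0.113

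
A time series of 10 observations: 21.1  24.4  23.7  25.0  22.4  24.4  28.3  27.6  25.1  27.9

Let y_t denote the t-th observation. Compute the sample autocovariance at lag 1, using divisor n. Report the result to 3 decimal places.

1.184

Mean ȳ = (21.1 + 24.4 + 23.7 + 25.0 + 22.4 + 24.4 + 28.3 + 27.6 + 25.1 + 27.9)/10 = 24.9900
Σ_{t=1}^{9}(y_t−ȳ)(y_{t+1}−ȳ) = 11.8389
γ_1 = 11.8389 / 10 = 1.184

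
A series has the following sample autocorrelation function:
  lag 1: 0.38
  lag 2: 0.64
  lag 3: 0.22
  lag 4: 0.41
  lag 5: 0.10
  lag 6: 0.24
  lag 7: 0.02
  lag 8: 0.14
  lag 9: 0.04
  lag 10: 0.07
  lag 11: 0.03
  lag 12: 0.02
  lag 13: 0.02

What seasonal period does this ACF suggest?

2

The largest autocorrelation is r_2 = 0.64, with a weaker echo at lag 4 (0.41); the remaining lags stay at or below 0.38.
The dominant spike at lag 2 indicates a seasonal period of 2.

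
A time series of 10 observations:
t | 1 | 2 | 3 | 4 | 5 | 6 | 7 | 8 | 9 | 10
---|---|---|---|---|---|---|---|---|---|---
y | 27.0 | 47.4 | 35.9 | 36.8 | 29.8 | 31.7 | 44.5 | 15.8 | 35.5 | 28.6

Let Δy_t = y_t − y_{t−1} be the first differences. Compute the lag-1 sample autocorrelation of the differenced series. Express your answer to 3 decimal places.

First differences Δy: 20.4, -11.5, 0.9, -7.0, 1.9, 12.8, -28.7, 19.7, -6.9
Mean of differences = 0.1778
Numerator Σ(Δy_t−Δȳ)(Δy_{t+1}−Δȳ) = -1306.8260
Denominator Σ(Δy_t−Δȳ)² = 2024.7756
r_1(Δy) = -1306.8260 / 2024.7756 = -0.645

-0.645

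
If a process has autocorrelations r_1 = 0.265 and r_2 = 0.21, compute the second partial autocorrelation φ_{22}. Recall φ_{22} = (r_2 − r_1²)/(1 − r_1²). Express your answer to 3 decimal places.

0.150

φ_{22} = (r_2 − r_1²) / (1 − r_1²)
r_1² = (0.265)² = 0.070225
Numerator = 0.21 − 0.0702 = 0.1398; denominator = 1 − 0.0702 = 0.9298
φ_{22} = 0.1398 / 0.9298 = 0.150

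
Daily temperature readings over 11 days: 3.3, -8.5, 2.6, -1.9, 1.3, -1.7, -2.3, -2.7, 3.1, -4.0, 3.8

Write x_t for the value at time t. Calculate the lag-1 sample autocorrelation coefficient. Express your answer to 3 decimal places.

-0.649

Mean x̄ = (3.3 − 8.5 + 2.6 − 1.9 + 1.3 − 1.7 − 2.3 − 2.7 + 3.1 − 4.0 + 3.8)/11 = -0.6364
Numerator Σ_{t=1}^{10}(x_t−x̄)(x_{t+1}−x̄) = -94.9977
Denominator Σ(x_t−x̄)² = 146.2655
r_1 = -94.9977 / 146.2655 = -0.649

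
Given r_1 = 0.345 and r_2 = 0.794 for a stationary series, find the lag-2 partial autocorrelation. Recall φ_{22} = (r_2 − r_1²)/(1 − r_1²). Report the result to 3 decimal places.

φ_{22} = (r_2 − r_1²) / (1 − r_1²)
r_1² = (0.345)² = 0.119025
Numerator = 0.794 − 0.1190 = 0.6750; denominator = 1 − 0.1190 = 0.8810
φ_{22} = 0.6750 / 0.8810 = 0.766

0.766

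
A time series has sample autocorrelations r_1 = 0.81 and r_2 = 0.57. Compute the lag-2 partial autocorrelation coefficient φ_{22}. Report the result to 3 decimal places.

φ_{22} = (r_2 − r_1²) / (1 − r_1²)
r_1² = (0.81)² = 0.6561
Numerator = 0.57 − 0.6561 = -0.0861; denominator = 1 − 0.6561 = 0.3439
φ_{22} = -0.0861 / 0.3439 = -0.250

-0.250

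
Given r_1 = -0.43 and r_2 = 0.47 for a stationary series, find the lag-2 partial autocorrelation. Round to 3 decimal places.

0.350

φ_{22} = (r_2 − r_1²) / (1 − r_1²)
r_1² = (-0.43)² = 0.1849
Numerator = 0.47 − 0.1849 = 0.2851; denominator = 1 − 0.1849 = 0.8151
φ_{22} = 0.2851 / 0.8151 = 0.350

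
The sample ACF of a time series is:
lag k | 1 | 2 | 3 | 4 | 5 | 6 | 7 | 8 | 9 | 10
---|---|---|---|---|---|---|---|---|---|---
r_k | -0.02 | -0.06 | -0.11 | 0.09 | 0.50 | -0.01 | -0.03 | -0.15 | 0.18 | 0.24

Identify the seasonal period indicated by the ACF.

The largest autocorrelation is r_5 = 0.50, with a weaker echo at lag 10 (0.24); the remaining lags stay at or below 0.18.
The dominant spike at lag 5 indicates a seasonal period of 5.

5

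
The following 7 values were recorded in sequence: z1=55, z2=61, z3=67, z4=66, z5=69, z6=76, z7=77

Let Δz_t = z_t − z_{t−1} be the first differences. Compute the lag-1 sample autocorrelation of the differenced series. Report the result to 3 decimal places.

-0.262

First differences Δz: 6, 6, -1, 3, 7, 1
Mean of differences = 3.6667
Numerator Σ(Δz_t−Δz̄)(Δz_{t+1}−Δz̄) = -13.4444
Denominator Σ(Δz_t−Δz̄)² = 51.3333
r_1(Δz) = -13.4444 / 51.3333 = -0.262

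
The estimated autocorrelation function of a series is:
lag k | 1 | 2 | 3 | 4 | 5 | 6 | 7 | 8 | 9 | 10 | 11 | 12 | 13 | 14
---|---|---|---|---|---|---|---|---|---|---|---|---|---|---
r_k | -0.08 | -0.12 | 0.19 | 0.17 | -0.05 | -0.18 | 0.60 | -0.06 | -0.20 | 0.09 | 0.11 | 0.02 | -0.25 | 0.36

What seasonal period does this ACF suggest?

7

The largest autocorrelation is r_7 = 0.60, with a weaker echo at lag 14 (0.36); the remaining lags stay at or below 0.19.
The dominant spike at lag 7 indicates a seasonal period of 7.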